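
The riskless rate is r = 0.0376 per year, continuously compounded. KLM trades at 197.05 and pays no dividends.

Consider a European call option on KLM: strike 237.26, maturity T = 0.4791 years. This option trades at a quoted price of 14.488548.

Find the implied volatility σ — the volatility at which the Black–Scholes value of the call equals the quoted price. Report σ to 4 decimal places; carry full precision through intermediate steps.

At σ = 0.4918 the Black–Scholes value reproduces the quote:
σ√T = 0.4918·√0.4791 = 0.340409
d₁ = (ln(S/K) + (r+σ²/2)T) / (σ√T) = (ln(197.05/237.26) + (0.0376+0.4918²/2)·0.4791) / 0.340409 = (-0.185699 + 0.075953) / 0.340409 = -0.322393
d₂ = d₁ − σ√T = -0.322393 − 0.340409 = -0.662802
e^{−rT} = 0.982147
N(d₁) = 0.373577,  N(d₂) = 0.253729
V = S·N(d₁) − K·e^{−rT}·N(d₂) = 73.613445 − 59.124897 = 14.488548 (the quoted price), and the Black–Scholes price is strictly increasing in σ, so σ is unique

sigma = 0.4918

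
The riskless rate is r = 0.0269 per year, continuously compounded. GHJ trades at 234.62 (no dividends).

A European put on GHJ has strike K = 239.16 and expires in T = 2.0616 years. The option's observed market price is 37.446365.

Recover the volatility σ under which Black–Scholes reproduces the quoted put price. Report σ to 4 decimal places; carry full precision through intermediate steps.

At σ = 0.3171 the Black–Scholes value reproduces the quote:
σ√T = 0.3171·√2.0616 = 0.455301
d₁ = (ln(S/K) + (r+σ²/2)T) / (σ√T) = (ln(234.62/239.16) + (0.0269+0.3171²/2)·2.0616) / 0.455301 = (-0.019166 + 0.159106) / 0.455301 = 0.307359
d₂ = d₁ − σ√T = 0.307359 − 0.455301 = -0.147942
e^{−rT} = 0.946053
N(−d₁) = 0.379285,  N(−d₂) = 0.558806
V = K·e^{−rT}·N(−d₂) − S·N(−d₁) = 126.434216 − 88.987851 = 37.446365 (matching the quote); vega is positive throughout, so no other σ reproduces this price

sigma = 0.3171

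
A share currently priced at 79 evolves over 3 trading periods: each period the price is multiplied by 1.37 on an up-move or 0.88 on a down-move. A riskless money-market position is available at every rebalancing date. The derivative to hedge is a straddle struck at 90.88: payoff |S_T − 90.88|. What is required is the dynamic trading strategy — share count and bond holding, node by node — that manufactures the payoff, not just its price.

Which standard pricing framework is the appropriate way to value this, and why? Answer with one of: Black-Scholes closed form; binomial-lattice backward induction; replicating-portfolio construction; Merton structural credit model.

framework: replicating-portfolio construction

Key observation: since the answer must list Δ and B at each node of the 1.37/0.88 lattice on 79, the replicating-portfolio method — solving the two-state system at every node — is the one that applies.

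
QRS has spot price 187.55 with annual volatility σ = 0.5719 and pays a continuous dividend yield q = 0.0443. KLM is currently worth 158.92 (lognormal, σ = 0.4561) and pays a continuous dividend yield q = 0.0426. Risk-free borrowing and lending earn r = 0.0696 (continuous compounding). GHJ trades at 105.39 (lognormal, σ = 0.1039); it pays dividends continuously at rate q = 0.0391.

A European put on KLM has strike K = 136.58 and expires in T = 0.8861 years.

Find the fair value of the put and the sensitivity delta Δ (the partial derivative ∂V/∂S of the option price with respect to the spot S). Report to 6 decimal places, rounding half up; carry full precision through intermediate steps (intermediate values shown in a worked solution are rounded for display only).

price = 13.541304
Δ = -0.256689

σ√T = 0.4561·√0.8861 = 0.429340
d₁ = (ln(S/K) + (r−q+σ²/2)T) / (σ√T) = (ln(158.92/136.58) + (0.0696−0.0426+0.4561²/2)·0.8861) / 0.429340 = (0.151490 + 0.116091) / 0.429340 = 0.623239
d₂ = d₁ − σ√T = 0.623239 − 0.429340 = 0.193899
e^{−rT} = 0.940191
e^{−qT} = 0.962956
N(−d₁) = 0.266564,  N(−d₂) = 0.423127
Put price V = K·e^{−rT}·N(−d₂) − S·e^{−qT}·N(−d₁) = 54.334322 − 40.793019 = 13.541304
Δ = −e^{−qT}·N(−d₁) = -0.256689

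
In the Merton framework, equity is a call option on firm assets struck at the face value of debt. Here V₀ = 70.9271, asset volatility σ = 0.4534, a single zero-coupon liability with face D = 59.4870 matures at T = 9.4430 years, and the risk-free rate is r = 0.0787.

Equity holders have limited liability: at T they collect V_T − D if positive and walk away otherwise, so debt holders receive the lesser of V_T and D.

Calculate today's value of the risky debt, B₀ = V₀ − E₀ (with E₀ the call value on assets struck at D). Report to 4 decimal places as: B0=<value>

B0=19.9352

Apply the equity-as-call identities (strike 59.4870, horizon 9.4430 years):
d₁ = [ln(V₀/D) + (r + σ²/2)T] / (σ√T)
   = [ln(70.9271/59.4870) + (0.0787 + 0.5·0.4534²)·9.4430] / (0.4534·√9.4430)
   = [0.175895 + 1.713770] / 1.393274 = 1.356277
d₂ = d₁ − σ√T = 1.356277 − 1.393274 = -0.036997
N(d₁) = 0.912494,  N(d₂) = 0.485244,  e^(−rT) = 0.475607
E₀ = V₀·N(d₁) − D·e^(−rT)·N(d₂)
   = 70.9271·0.912494 − 59.4870·0.475607·0.485244 = 50.991871
B₀ = V₀ − E₀ = 70.9271 − 50.991871 = 19.935229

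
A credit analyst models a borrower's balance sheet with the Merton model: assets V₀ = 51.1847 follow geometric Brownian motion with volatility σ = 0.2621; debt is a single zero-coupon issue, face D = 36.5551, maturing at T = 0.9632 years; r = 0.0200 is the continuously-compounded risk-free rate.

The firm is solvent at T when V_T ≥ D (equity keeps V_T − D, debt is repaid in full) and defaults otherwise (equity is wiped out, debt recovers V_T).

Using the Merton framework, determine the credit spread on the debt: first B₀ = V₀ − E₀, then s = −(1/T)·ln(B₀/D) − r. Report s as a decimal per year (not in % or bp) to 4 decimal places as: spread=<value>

spread=0.0121

Work the structural quantities from V₀ = 51.1847 against face 36.5551:
d₁ = [ln(V₀/D) + (r + σ²/2)T] / (σ√T)
   = [ln(51.1847/36.5551) + (0.0200 + 0.5·0.2621²)·0.9632] / (0.2621·√0.9632)
   = [0.336620 + 0.052348] / 0.257232 = 1.512129
d₂ = d₁ − σ√T = 1.512129 − 0.257232 = 1.254897
N(d₁) = 0.934749,  N(d₂) = 0.895242,  e^(−rT) = 0.980920
E₀ = V₀·N(d₁) − D·e^(−rT)·N(d₂)
   = 51.1847·0.934749 − 36.5551·0.980920·0.895242 = 15.743608
B₀ = V₀ − E₀ = 51.1847 − 15.743608 = 35.441092
spread = −(1/T)·ln(B₀/D) − r = −(1/0.9632)·ln(35.441092/36.5551) − 0.0200 = 0.01213120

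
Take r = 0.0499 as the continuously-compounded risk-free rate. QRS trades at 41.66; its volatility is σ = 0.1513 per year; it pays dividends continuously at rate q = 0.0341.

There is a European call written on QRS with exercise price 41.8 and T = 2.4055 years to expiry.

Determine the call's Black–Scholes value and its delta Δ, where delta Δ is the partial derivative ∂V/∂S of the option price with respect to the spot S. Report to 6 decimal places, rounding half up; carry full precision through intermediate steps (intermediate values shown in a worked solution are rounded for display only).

price = 4.215379
Δ = 0.556889

σ√T = 0.1513·√2.4055 = 0.234661
d₁ = (ln(S/K) + (r−q+σ²/2)T) / (σ√T) = (ln(41.66/41.8) + (0.0499−0.0341+0.1513²/2)·2.4055) / 0.234661 = (-0.003355 + 0.065540) / 0.234661 = 0.264999
d₂ = d₁ − σ√T = 0.264999 − 0.234661 = 0.030337
e^{−rT} = 0.886890
e^{−qT} = 0.921247
N(d₁) = 0.604495,  N(d₂) = 0.512101
Call price V = S·e^{−qT}·N(d₁) − K·e^{−rT}·N(d₂) = 23.199986 − 18.984607 = 4.215379
Δ = e^{−qT}·N(d₁) = 0.556889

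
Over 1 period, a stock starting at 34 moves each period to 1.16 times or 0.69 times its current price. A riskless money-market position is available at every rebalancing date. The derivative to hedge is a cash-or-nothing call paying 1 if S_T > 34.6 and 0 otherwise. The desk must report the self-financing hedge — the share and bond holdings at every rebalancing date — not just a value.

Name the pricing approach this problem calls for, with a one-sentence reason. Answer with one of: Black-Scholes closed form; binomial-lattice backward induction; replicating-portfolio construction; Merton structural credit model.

framework: replicating-portfolio construction

Key observation: what is demanded is not a single number but the (Δ, B) position at each node of the 1.16/0.69 tree starting at 34; constructing those positions is the replicating-portfolio method.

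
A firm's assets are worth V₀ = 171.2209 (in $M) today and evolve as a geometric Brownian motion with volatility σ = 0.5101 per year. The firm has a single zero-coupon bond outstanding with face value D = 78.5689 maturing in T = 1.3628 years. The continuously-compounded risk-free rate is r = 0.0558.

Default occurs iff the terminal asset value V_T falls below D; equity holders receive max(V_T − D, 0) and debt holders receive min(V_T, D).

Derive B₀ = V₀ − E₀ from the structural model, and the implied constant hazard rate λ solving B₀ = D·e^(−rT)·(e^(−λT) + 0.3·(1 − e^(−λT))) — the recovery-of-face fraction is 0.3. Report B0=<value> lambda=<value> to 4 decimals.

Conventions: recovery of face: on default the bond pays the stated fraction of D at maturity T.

B0=70.6338 lambda=0.0321

With assets at 171.2209 and a single debt payment of 78.5689 at 1.3628 years:
d₁ = [ln(V₀/D) + (r + σ²/2)T] / (σ√T)
   = [ln(171.2209/78.5689) + (0.0558 + 0.5·0.5101²)·1.3628] / (0.5101·√1.3628)
   = [0.778979 + 0.253346] / 0.595486 = 1.733584
d₂ = d₁ − σ√T = 1.733584 − 0.595486 = 1.138098
N(d₁) = 0.958504,  N(d₂) = 0.872460,  e^(−rT) = 0.926775
E₀ = V₀·N(d₁) − D·e^(−rT)·N(d₂)
   = 171.2209·0.958504 − 78.5689·0.926775·0.872460 = 100.587112
B₀ = V₀ − E₀ = 171.2209 − 100.587112 = 70.633788
e^(−λT) = (B₀·e^(rT)/D − 0.3)/(1 − 0.3) = (70.6338·1.079010/78.5689 − 0.3)/0.7 = 0.95719314
λ = −ln(0.95719314)/1.3628 = 0.032103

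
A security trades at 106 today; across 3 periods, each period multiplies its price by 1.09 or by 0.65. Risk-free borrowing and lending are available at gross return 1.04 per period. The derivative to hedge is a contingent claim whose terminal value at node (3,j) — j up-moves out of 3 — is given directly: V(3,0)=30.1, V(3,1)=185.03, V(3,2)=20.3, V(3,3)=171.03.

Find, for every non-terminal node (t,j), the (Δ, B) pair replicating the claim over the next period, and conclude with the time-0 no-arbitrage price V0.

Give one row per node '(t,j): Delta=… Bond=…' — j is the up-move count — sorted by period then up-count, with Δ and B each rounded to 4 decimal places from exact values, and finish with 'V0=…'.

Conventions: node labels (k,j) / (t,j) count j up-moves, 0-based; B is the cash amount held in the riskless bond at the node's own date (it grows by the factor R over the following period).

Under the risk-neutral measure, an up-move has probability p* = (R−d)/(u−d) = 0.8864 and values discount at R = 1.04.
Expiry values: V(3,0)=30.1000, V(3,1)=185.0300, V(3,2)=20.3000, V(3,3)=171.0300
(2,0): S=44.7850. Δ = (V_up−V_dn)/(S_up−S_dn) = (185.0300−30.1000)/(48.8157−29.1103) = 7.8623. V = [p*·185.0300 + (1−p*)·30.1000]/1.04 = 160.9849. B = V − Δ·S = -191.1287.
(2,1): S=75.1010. Δ = (V_up−V_dn)/(S_up−S_dn) = (20.3000−185.0300)/(81.8601−48.8157) = -4.9851. V = [p*·20.3000 + (1−p*)·185.0300]/1.04 = 37.5186. B = V − Δ·S = 411.9049.
(2,2): S=125.9386. Δ = (V_up−V_dn)/(S_up−S_dn) = (171.0300−20.3000)/(137.2731−81.8601) = 2.7201. V = [p*·171.0300 + (1−p*)·20.3000]/1.04 = 147.9823. B = V − Δ·S = -194.5859.
(1,0): S=68.9000. Δ = (V_up−V_dn)/(S_up−S_dn) = (37.5186−160.9849)/(75.1010−44.7850) = -4.0726. V = [p*·37.5186 + (1−p*)·160.9849]/1.04 = 49.5662. B = V − Δ·S = 330.1715.
(1,1): S=115.5400. Δ = (V_up−V_dn)/(S_up−S_dn) = (147.9823−37.5186)/(125.9386−75.1010) = 2.1729. V = [p*·147.9823 + (1−p*)·37.5186]/1.04 = 130.2208. B = V − Δ·S = -120.8331.
(0,0): S=106.0000. Δ = (V_up−V_dn)/(S_up−S_dn) = (130.2208−49.5662)/(115.5400−68.9000) = 1.7293. V = [p*·130.2208 + (1−p*)·49.5662]/1.04 = 116.3995. B = V − Δ·S = -66.9064.
As a check, the time-0 holding Δ(0,0)·S0 + B(0,0) comes to 116.3995 — exactly V0.

(0,0): Delta=1.7293 Bond=-66.9064
(1,0): Delta=-4.0726 Bond=330.1715
(1,1): Delta=2.1729 Bond=-120.8331
(2,0): Delta=7.8623 Bond=-191.1287
(2,1): Delta=-4.9851 Bond=411.9049
(2,2): Delta=2.7201 Bond=-194.5859
V0=116.3995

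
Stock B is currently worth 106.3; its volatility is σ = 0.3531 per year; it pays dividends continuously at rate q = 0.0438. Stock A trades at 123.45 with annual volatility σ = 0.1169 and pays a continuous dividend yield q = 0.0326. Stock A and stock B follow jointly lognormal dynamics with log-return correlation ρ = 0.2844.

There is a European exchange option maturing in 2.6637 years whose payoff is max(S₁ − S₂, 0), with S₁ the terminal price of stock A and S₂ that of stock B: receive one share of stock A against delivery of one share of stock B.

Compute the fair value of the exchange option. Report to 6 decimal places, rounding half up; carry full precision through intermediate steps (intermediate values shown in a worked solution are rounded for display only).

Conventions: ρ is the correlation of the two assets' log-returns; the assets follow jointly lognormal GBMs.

σ_eff = √(σ₁² + σ₂² − 2ρσ₁σ₂) = √(0.1169² + 0.3531² − 2·0.2844·0.1169·0.3531) = 0.338920
d₁ = (ln(S₁/S₂) + (q₂ − q₁ + σ_eff²/2)T) / (σ_eff√T) = (ln(123.45/106.3) + (0.0438 − 0.0326 + 0.057433)·2.6637) / 0.553146 = 0.600908
d₂ = d₁ − σ_eff√T = 0.600908 − 0.553146 = 0.047762
N(d₁) = 0.726049,  N(d₂) = 0.519047
V = S₁·e^{−q₁T}·N(d₁) − S₂·e^{−q₂T}·N(d₂) = 82.175906 − 49.098786 = 33.077120
Key observation: the rate r is irrelevant here: denominating values in stock B turns the exchange into a ratio option on S₁/S₂, and discounting at r drops out.

exchange price = 33.077120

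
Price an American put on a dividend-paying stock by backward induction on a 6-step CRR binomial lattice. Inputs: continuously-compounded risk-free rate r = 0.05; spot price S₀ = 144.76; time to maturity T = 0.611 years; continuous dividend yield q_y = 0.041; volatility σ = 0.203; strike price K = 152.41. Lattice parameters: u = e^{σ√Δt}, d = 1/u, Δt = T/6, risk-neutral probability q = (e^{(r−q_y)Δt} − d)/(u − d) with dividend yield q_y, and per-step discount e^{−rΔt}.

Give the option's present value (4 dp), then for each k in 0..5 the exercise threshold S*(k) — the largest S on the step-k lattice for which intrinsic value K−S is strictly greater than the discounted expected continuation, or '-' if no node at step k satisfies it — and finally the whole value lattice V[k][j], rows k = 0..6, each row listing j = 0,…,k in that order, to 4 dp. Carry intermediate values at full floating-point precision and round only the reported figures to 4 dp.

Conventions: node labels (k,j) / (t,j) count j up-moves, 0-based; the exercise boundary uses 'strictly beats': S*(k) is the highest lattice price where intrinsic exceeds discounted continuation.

price = 13.3934
boundary = - - - 119.1922 127.1690 135.6797
tree:
13.3934
18.8349 7.8890
25.5429 12.0736 3.6310
33.2178 17.8484 6.2098 0.9942
40.6943 25.2410 10.3669 1.9628 0.0000
47.7018 33.2178 16.7303 3.8750 0.0000 0.0000
54.2698 40.6943 25.2410 7.6500 0.0000 0.0000 0.0000

params: Δt=0.10183 u=1.06692 d=0.93727 q=0.49088 e^(-rΔt)=0.99492
t_6 payoffs: 54.2698 40.6943 25.2410 7.6500 0.0000 0.0000 0.0000
t_5: node(5,0) S=104.7082 payoff=47.7018 vs cont=47.3640 → 47.7018 [stop]  node(5,1) S=119.1922 payoff=33.2178 vs cont=32.9404 → 33.2178 [stop]  node(5,2) S=135.6797 payoff=16.7303 vs cont=16.5215 → 16.7303 [stop]  node(5,3) S=154.4480 payoff=0.0000 vs cont=3.8750 → 3.8750 [wait]  node(5,4) S=175.8123 payoff=0.0000 vs cont=0.0000 → 0.0000 [wait]  node(5,5) S=200.1320 payoff=0.0000 vs cont=0.0000 → 0.0000 [wait]  ⇒ S*(5)=135.6797
t_4: node(4,0) S=111.7157 payoff=40.6943 vs cont=40.3857 → 40.6943 [stop]  node(4,1) S=127.1690 payoff=25.2410 vs cont=24.9968 → 25.2410 [stop]  node(4,2) S=144.7600 payoff=7.6500 vs cont=10.3669 → 10.3669 [wait]  node(4,3) S=164.7843 payoff=0.0000 vs cont=1.9628 → 1.9628 [wait]  node(4,4) S=187.5785 payoff=0.0000 vs cont=0.0000 → 0.0000 [wait]  ⇒ S*(4)=127.1690
t_3: node(3,0) S=119.1922 payoff=33.2178 vs cont=32.9404 → 33.2178 [stop]  node(3,1) S=135.6797 payoff=16.7303 vs cont=17.8484 → 17.8484 [wait]  node(3,2) S=154.4480 payoff=0.0000 vs cont=6.2098 → 6.2098 [wait]  node(3,3) S=175.8123 payoff=0.0000 vs cont=0.9942 → 0.9942 [wait]  ⇒ S*(3)=119.1922
t_2: node(2,0) S=127.1690 payoff=25.2410 vs cont=25.5429 → 25.5429 [wait]  node(2,1) S=144.7600 payoff=7.6500 vs cont=12.0736 → 12.0736 [wait]  node(2,2) S=164.7843 payoff=0.0000 vs cont=3.6310 → 3.6310 [wait]  ⇒ S*(2)=-
t_1: node(1,0) S=135.6797 payoff=16.7303 vs cont=18.8349 → 18.8349 [wait]  node(1,1) S=154.4480 payoff=0.0000 vs cont=7.8890 → 7.8890 [wait]  ⇒ S*(1)=-
t_0: node(0,0) S=144.7600 payoff=7.6500 vs cont=13.3934 → 13.3934 [wait]  ⇒ S*(0)=-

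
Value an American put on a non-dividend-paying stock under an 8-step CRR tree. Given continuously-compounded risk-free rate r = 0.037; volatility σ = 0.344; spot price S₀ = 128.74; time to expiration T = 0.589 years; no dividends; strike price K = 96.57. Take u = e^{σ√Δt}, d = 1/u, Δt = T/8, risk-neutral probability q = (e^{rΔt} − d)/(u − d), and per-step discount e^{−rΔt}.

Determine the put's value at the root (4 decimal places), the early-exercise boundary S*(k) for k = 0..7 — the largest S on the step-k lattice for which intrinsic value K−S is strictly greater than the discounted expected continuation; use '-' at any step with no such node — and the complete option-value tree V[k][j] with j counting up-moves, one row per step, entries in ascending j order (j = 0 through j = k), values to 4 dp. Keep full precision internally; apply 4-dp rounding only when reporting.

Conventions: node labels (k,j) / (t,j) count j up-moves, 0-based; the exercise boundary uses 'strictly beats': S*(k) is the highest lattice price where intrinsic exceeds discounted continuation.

Δt=0.07362  u=1.09784  d=0.91088  q=0.49127  discount=0.99728
step 8 (expiry): payoffs max(K−S,0) = 35.5581 23.0358 7.9434 0.0000 0.0000 0.0000 0.0000 0.0000 0.0000
step 7: (k=7,j=0): S=66.9811, K−S=29.5889, hold=29.3262 ⇒ V=29.5889 exercise | (k=7,j=1): S=80.7285, K−S=15.8415, hold=15.5788 ⇒ V=15.8415 exercise | (k=7,j=2): S=97.2974, K−S=0.0000, hold=4.0300 ⇒ V=4.0300 continue | (k=7,j=3): S=117.2671, K−S=0.0000, hold=0.0000 ⇒ V=0.0000 continue | (k=7,j=4): S=141.3354, K−S=0.0000, hold=0.0000 ⇒ V=0.0000 continue | (k=7,j=5): S=170.3435, K−S=0.0000, hold=0.0000 ⇒ V=0.0000 continue | (k=7,j=6): S=205.3054, K−S=0.0000, hold=0.0000 ⇒ V=0.0000 continue | (k=7,j=7): S=247.4429, K−S=0.0000, hold=0.0000 ⇒ V=0.0000 continue  boundary S*=80.7285
step 6: (k=6,j=0): S=73.5342, K−S=23.0358, hold=22.7731 ⇒ V=23.0358 exercise | (k=6,j=1): S=88.6266, K−S=7.9434, hold=10.0116 ⇒ V=10.0116 continue | (k=6,j=2): S=106.8166, K−S=0.0000, hold=2.0446 ⇒ V=2.0446 continue | (k=6,j=3): S=128.7400, K−S=0.0000, hold=0.0000 ⇒ V=0.0000 continue | (k=6,j=4): S=155.1630, K−S=0.0000, hold=0.0000 ⇒ V=0.0000 continue | (k=6,j=5): S=187.0092, K−S=0.0000, hold=0.0000 ⇒ V=0.0000 continue | (k=6,j=6): S=225.3916, K−S=0.0000, hold=0.0000 ⇒ V=0.0000 continue  boundary S*=73.5342
step 5: (k=5,j=0): S=80.7285, K−S=15.8415, hold=16.5921 ⇒ V=16.5921 continue | (k=5,j=1): S=97.2974, K−S=0.0000, hold=6.0810 ⇒ V=6.0810 continue | (k=5,j=2): S=117.2671, K−S=0.0000, hold=1.0373 ⇒ V=1.0373 continue | (k=5,j=3): S=141.3354, K−S=0.0000, hold=0.0000 ⇒ V=0.0000 continue | (k=5,j=4): S=170.3435, K−S=0.0000, hold=0.0000 ⇒ V=0.0000 continue | (k=5,j=5): S=205.3054, K−S=0.0000, hold=0.0000 ⇒ V=0.0000 continue  boundary S*=-
step 4: (k=4,j=0): S=88.6266, K−S=7.9434, hold=11.3972 ⇒ V=11.3972 continue | (k=4,j=1): S=106.8166, K−S=0.0000, hold=3.5934 ⇒ V=3.5934 continue | (k=4,j=2): S=128.7400, K−S=0.0000, hold=0.5263 ⇒ V=0.5263 continue | (k=4,j=3): S=155.1630, K−S=0.0000, hold=0.0000 ⇒ V=0.0000 continue | (k=4,j=4): S=187.0092, K−S=0.0000, hold=0.0000 ⇒ V=0.0000 continue  boundary S*=-
step 3: (k=3,j=0): S=97.2974, K−S=0.0000, hold=7.5428 ⇒ V=7.5428 continue | (k=3,j=1): S=117.2671, K−S=0.0000, hold=2.0809 ⇒ V=2.0809 continue | (k=3,j=2): S=141.3354, K−S=0.0000, hold=0.2670 ⇒ V=0.2670 continue | (k=3,j=3): S=170.3435, K−S=0.0000, hold=0.0000 ⇒ V=0.0000 continue  boundary S*=-
step 2: (k=2,j=0): S=106.8166, K−S=0.0000, hold=4.8463 ⇒ V=4.8463 continue | (k=2,j=1): S=128.7400, K−S=0.0000, hold=1.1866 ⇒ V=1.1866 continue | (k=2,j=2): S=155.1630, K−S=0.0000, hold=0.1355 ⇒ V=0.1355 continue  boundary S*=-
step 1: (k=1,j=0): S=117.2671, K−S=0.0000, hold=3.0401 ⇒ V=3.0401 continue | (k=1,j=1): S=141.3354, K−S=0.0000, hold=0.6684 ⇒ V=0.6684 continue  boundary S*=-
step 0: (k=0,j=0): S=128.7400, K−S=0.0000, hold=1.8698 ⇒ V=1.8698 continue  boundary S*=-

price = 1.8698
boundary = - - - - - - 73.5342 80.7285
tree:
1.8698
3.0401 0.6684
4.8463 1.1866 0.1355
7.5428 2.0809 0.2670 0.0000
11.3972 3.5934 0.5263 0.0000 0.0000
16.5921 6.0810 1.0373 0.0000 0.0000 0.0000
23.0358 10.0116 2.0446 0.0000 0.0000 0.0000 0.0000
29.5889 15.8415 4.0300 0.0000 0.0000 0.0000 0.0000 0.0000
35.5581 23.0358 7.9434 0.0000 0.0000 0.0000 0.0000 0.0000 0.0000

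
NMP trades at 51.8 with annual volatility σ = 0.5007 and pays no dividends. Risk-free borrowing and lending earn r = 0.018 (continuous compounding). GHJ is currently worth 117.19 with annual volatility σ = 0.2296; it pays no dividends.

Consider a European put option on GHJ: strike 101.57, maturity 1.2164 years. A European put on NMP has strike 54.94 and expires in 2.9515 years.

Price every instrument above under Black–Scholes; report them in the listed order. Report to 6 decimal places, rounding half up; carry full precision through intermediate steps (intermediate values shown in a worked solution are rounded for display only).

[GHJ put K=101.57]
σ√T = 0.2296·√1.2164 = 0.253227
d₁ = (ln(S/K) + (r+σ²/2)T) / (σ√T) = (ln(117.19/101.57) + (0.018+0.2296²/2)·1.2164) / 0.253227 = (0.143048 + 0.053957) / 0.253227 = 0.777980
d₂ = d₁ − σ√T = 0.777980 − 0.253227 = 0.524753
e^{−rT} = 0.978343
N(−d₁) = 0.218290,  N(−d₂) = 0.299878
price = K·e^{−rT}·N(−d₂) − S·N(−d₁) = 29.798917 − 25.581463 = 4.217454
[NMP put K=54.94]
σ√T = 0.5007·√2.9515 = 0.860199
d₁ = (ln(S/K) + (r+σ²/2)T) / (σ√T) = (ln(51.8/54.94) + (0.018+0.5007²/2)·2.9515) / 0.860199 = (-0.058852 + 0.423098) / 0.860199 = 0.423445
d₂ = d₁ − σ√T = 0.423445 − 0.860199 = -0.436754
e^{−rT} = 0.948260
N(−d₁) = 0.335985,  N(−d₂) = 0.668855
price = K·e^{−rT}·N(−d₂) − S·N(−d₁) = 34.845608 − 17.404045 = 17.441563

price(GHJ put K=101.57) = 4.217454
price(NMP put K=54.94) = 17.441563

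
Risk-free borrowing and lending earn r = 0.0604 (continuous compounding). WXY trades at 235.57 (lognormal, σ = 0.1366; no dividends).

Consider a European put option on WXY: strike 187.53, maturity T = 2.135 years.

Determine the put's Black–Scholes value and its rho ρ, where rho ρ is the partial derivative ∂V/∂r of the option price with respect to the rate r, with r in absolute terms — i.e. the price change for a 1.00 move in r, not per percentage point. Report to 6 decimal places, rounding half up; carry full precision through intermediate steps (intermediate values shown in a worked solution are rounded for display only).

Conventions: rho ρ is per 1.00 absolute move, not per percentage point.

price = 0.575408
ρ = -16.053719

σ√T = 0.1366·√2.135 = 0.199595
d₁ = (ln(S/K) + (r+σ²/2)T) / (σ√T) = (ln(235.57/187.53) + (0.0604+0.1366²/2)·2.135) / 0.199595 = (0.228069 + 0.148873) / 0.199595 = 1.888536
d₂ = d₁ − σ√T = 1.888536 − 0.199595 = 1.688941
e^{−rT} = 0.879014
N(−d₁) = 0.029477,  N(−d₂) = 0.045615
Put price V = K·e^{−rT}·N(−d₂) − S·N(−d₁) = 7.519306 − 6.943898 = 0.575408
ρ = −K·T·e^{−rT}·N(−d₂) = -16.053719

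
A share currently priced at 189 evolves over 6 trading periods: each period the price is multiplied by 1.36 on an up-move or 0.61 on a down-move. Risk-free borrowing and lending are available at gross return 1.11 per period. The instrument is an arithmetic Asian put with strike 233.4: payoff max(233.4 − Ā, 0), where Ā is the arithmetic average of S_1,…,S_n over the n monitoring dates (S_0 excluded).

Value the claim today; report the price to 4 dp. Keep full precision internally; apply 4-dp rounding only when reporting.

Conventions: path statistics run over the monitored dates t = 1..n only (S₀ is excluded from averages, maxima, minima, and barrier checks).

price = 21.7123

With p* = (R−d)/(u−d) = 0.6667, sum probability × payoff across the paths and divide by R^6.
Enumerate all 2^6 = 64 price paths (U = up ×1.36, D = down ×0.61); each path with k up-moves has probability p*^k·(1−p*)^(6−k).
DDDDDD: Ā=46.7309, payoff=186.6691, prob=0.001372
UDDDDD: Ā=104.1868, payoff=129.2132, prob=0.002743
DUDDDD: Ā=80.5618, payoff=152.8382, prob=0.002743
UUDDDD: Ā=179.6133, payoff=53.7867, prob=0.005487
DDUDDD: Ā=66.1506, payoff=167.2494, prob=0.002743
UDUDDD: Ā=147.4833, payoff=85.9167, prob=0.005487
DUUDDD: Ā=123.8583, payoff=109.5417, prob=0.005487
UUUDDD: Ā=276.1431, payoff=0.0000, prob=0.010974
DDDUDD: Ā=57.3597, payoff=176.0403, prob=0.002743
UDDUDD: Ā=127.8840, payoff=105.5160, prob=0.005487
DUDUDD: Ā=104.2590, payoff=129.1410, prob=0.005487
UUDUDD: Ā=232.4463, payoff=0.9537, prob=0.010974
DDUUDD: Ā=89.8477, payoff=143.5523, prob=0.005487
UDUUDD: Ā=200.3163, payoff=33.0837, prob=0.010974
DUUUDD: Ā=176.6913, payoff=56.7087, prob=0.010974
UUUUDD: Ā=393.9346, payoff=0.0000, prob=0.021948
DDDDUD: Ā=51.9973, payoff=181.4027, prob=0.002743
UDDDUD: Ā=115.9284, payoff=117.4716, prob=0.005487
DUDDUD: Ā=92.3034, payoff=141.0966, prob=0.005487
UUDDUD: Ā=205.7912, payoff=27.6088, prob=0.010974
DDUDUD: Ā=77.8922, payoff=155.5078, prob=0.005487
UDUDUD: Ā=173.6612, payoff=59.7388, prob=0.010974
DUUDUD: Ā=150.0362, payoff=83.3638, prob=0.010974
UUUDUD: Ā=334.5069, payoff=0.0000, prob=0.021948
DDDUUD: Ā=69.1013, payoff=164.2987, prob=0.005487
UDDUUD: Ā=154.0619, payoff=79.3381, prob=0.010974
DUDUUD: Ā=130.4369, payoff=102.9631, prob=0.010974
UUDUUD: Ā=290.8101, payoff=0.0000, prob=0.021948
DDUUUD: Ā=116.0257, payoff=117.3743, prob=0.010974
UDUUUD: Ā=258.6801, payoff=0.0000, prob=0.021948
DUUUUD: Ā=235.0551, payoff=0.0000, prob=0.021948
UUUUUD: Ā=524.0574, payoff=0.0000, prob=0.043896
DDDDDU: Ā=48.7262, payoff=184.6738, prob=0.002743
UDDDDU: Ā=108.6355, payoff=124.7645, prob=0.005487
DUDDDU: Ā=85.0105, payoff=148.3895, prob=0.005487
UUDDDU: Ā=189.5316, payoff=43.8684, prob=0.010974
DDUDDU: Ā=70.5993, payoff=162.8007, prob=0.005487
UDUDDU: Ā=157.4016, payoff=75.9984, prob=0.010974
DUUDDU: Ā=133.7766, payoff=99.6234, prob=0.010974
UUUDDU: Ā=298.2561, payoff=0.0000, prob=0.021948
DDDUDU: Ā=61.8084, payoff=171.5916, prob=0.005487
UDDUDU: Ā=137.8023, payoff=95.5977, prob=0.010974
DUDUDU: Ā=114.1773, payoff=119.2227, prob=0.010974
UUDUDU: Ā=254.5593, payoff=0.0000, prob=0.021948
DDUUDU: Ā=99.7661, payoff=133.6339, prob=0.010974
UDUUDU: Ā=222.4293, payoff=10.9707, prob=0.021948
DUUUDU: Ā=198.8043, payoff=34.5957, prob=0.021948
UUUUDU: Ā=443.2358, payoff=0.0000, prob=0.043896
DDDDUU: Ā=56.4460, payoff=176.9540, prob=0.005487
UDDDUU: Ā=125.8468, payoff=107.5532, prob=0.010974
DUDDUU: Ā=102.2218, payoff=131.1782, prob=0.010974
UUDDUU: Ā=227.9042, payoff=5.4958, prob=0.021948
DDUDUU: Ā=87.8105, payoff=145.5895, prob=0.010974
UDUDUU: Ā=195.7742, payoff=37.6258, prob=0.021948
DUUDUU: Ā=172.1492, payoff=61.2508, prob=0.021948
UUUDUU: Ā=383.8081, payoff=0.0000, prob=0.043896
DDDUUU: Ā=79.0196, payoff=154.3804, prob=0.010974
UDDUUU: Ā=176.1749, payoff=57.2251, prob=0.021948
DUDUUU: Ā=152.5499, payoff=80.8501, prob=0.021948
UUDUUU: Ā=340.1113, payoff=0.0000, prob=0.043896
DDUUUU: Ā=138.1387, payoff=95.2613, prob=0.021948
UDUUUU: Ā=307.9813, payoff=0.0000, prob=0.043896
DUUUUU: Ā=284.3563, payoff=0.0000, prob=0.043896
UUUUUU: Ā=633.9747, payoff=0.0000, prob=0.087791
Price = Σ prob·payoff / R^6 = 40.611053 / 1.870415 = 21.7123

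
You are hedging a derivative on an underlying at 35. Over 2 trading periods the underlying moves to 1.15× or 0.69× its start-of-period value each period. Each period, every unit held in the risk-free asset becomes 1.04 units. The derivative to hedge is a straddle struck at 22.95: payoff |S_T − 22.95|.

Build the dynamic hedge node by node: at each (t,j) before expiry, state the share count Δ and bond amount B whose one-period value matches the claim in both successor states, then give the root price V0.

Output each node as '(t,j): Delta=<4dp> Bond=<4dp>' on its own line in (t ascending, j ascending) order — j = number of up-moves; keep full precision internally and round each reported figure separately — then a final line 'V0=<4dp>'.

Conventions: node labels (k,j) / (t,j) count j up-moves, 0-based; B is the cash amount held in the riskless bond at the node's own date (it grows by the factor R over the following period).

Under the risk-neutral measure, an up-move has probability p* = (R−d)/(u−d) = 0.7609 and values discount at R = 1.04.
At maturity the claim pays: V(2,0)=6.2865, V(2,1)=4.8225, V(2,2)=23.3375
(1,0): S=24.1500. Δ = (V_up−V_dn)/(S_up−S_dn) = (4.8225−6.2865)/(27.7725−16.6635) = -0.1318. V = [p*·4.8225 + (1−p*)·6.2865]/1.04 = 4.9736. B = V − Δ·S = 8.1563.
(1,1): S=40.2500. Δ = (V_up−V_dn)/(S_up−S_dn) = (23.3375−4.8225)/(46.2875−27.7725) = 1.0000. V = [p*·23.3375 + (1−p*)·4.8225]/1.04 = 18.1827. B = V − Δ·S = -22.0673.
(0,0): S=35.0000. Δ = (V_up−V_dn)/(S_up−S_dn) = (18.1827−4.9736)/(40.2500−24.1500) = 0.8204. V = [p*·18.1827 + (1−p*)·4.9736]/1.04 = 14.4462. B = V − Δ·S = -14.2692.
As a check, the time-0 holding Δ(0,0)·S0 + B(0,0) comes to 14.4462 — exactly V0.

(0,0): Delta=0.8204 Bond=-14.2692
(1,0): Delta=-0.1318 Bond=8.1563
(1,1): Delta=1.0000 Bond=-22.0673
V0=14.4462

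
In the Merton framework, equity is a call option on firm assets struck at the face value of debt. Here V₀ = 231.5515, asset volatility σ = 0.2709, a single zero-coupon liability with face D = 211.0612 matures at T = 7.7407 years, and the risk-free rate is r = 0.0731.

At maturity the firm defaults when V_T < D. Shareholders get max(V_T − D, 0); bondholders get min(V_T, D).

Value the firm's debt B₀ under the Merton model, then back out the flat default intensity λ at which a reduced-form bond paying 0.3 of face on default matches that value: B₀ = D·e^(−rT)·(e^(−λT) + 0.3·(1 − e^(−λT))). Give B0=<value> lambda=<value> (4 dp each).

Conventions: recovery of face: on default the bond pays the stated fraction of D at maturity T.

Work the structural quantities from V₀ = 231.5515 against face 211.0612:
d₁ = [ln(V₀/D) + (r + σ²/2)T] / (σ√T)
   = [ln(231.5515/211.0612) + (0.0731 + 0.5·0.2709²)·7.7407] / (0.2709·√7.7407)
   = [0.092654 + 0.849878] / 0.753701 = 1.250538
d₂ = d₁ − σ√T = 1.250538 − 0.753701 = 0.496837
N(d₁) = 0.894449,  N(d₂) = 0.690348,  e^(−rT) = 0.567880
E₀ = V₀·N(d₁) − D·e^(−rT)·N(d₂)
   = 231.5515·0.894449 − 211.0612·0.567880·0.690348 = 124.367546
B₀ = V₀ − E₀ = 231.5515 − 124.367546 = 107.183954
e^(−λT) = (B₀·e^(rT)/D − 0.3)/(1 − 0.3) = (107.1840·1.760935/211.0612 − 0.3)/0.7 = 0.84894635
λ = −ln(0.84894635)/7.7407 = 0.021156

B0=107.1840 lambda=0.0212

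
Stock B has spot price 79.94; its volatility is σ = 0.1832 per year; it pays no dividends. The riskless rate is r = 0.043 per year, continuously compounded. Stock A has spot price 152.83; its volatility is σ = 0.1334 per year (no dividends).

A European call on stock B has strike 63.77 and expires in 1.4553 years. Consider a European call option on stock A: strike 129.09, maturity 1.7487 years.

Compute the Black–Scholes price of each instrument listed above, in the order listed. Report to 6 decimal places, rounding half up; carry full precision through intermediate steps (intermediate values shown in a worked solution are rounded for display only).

[stock B call K=63.77]
σ√T = 0.1832·√1.4553 = 0.221005
d₁ = (ln(S/K) + (r+σ²/2)T) / (σ√T) = (ln(79.94/63.77) + (0.043+0.1832²/2)·1.4553) / 0.221005 = (0.225993 + 0.086999) / 0.221005 = 1.416227
d₂ = d₁ − σ√T = 1.416227 − 0.221005 = 1.195222
e^{−rT} = 0.939340
N(d₁) = 0.921645,  N(d₂) = 0.884000
price = S·N(d₁) − K·e^{−rT}·N(d₂) = 73.676338 − 52.953098 = 20.723239
[stock A call K=129.09]
σ√T = 0.1334·√1.7487 = 0.176406
d₁ = (ln(S/K) + (r+σ²/2)T) / (σ√T) = (ln(152.83/129.09) + (0.043+0.1334²/2)·1.7487) / 0.176406 = (0.168816 + 0.090754) / 0.176406 = 1.471435
d₂ = d₁ − σ√T = 1.471435 − 0.176406 = 1.295029
e^{−rT} = 0.927563
N(d₁) = 0.929413,  N(d₂) = 0.902345
price = S·N(d₁) − K·e^{−rT}·N(d₂) = 142.042222 − 108.046016 = 33.996205

price(stock B call K=63.77) = 20.723239
price(stock A call K=129.09) = 33.996205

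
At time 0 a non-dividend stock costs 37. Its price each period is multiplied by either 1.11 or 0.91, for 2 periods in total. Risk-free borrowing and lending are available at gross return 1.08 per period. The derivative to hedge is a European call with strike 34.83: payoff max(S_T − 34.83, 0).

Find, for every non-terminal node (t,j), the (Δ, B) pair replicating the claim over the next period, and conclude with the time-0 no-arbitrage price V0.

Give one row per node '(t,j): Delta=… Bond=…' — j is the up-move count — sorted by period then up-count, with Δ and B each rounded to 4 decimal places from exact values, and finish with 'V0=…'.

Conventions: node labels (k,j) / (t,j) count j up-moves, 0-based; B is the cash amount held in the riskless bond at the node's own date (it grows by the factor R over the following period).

Arbitrage-free pricing uses the up-move probability p* = (R−d)/(u−d) = 0.8500, discounting each step at R = 1.08.
Terminal payoffs: V(2,0)=0.0000, V(2,1)=2.5437, V(2,2)=10.7577
(1,0): S=33.6700. Δ = (V_up−V_dn)/(S_up−S_dn) = (2.5437−0.0000)/(37.3737−30.6397) = 0.3777. V = [p*·2.5437 + (1−p*)·0.0000]/1.08 = 2.0020. B = V − Δ·S = -10.7165.
(1,1): S=41.0700. Δ = (V_up−V_dn)/(S_up−S_dn) = (10.7577−2.5437)/(45.5877−37.3737) = 1.0000. V = [p*·10.7577 + (1−p*)·2.5437]/1.08 = 8.8200. B = V − Δ·S = -32.2500.
(0,0): S=37.0000. Δ = (V_up−V_dn)/(S_up−S_dn) = (8.8200−2.0020)/(41.0700−33.6700) = 0.9214. V = [p*·8.8200 + (1−p*)·2.0020]/1.08 = 7.2197. B = V − Δ·S = -26.8703.
Check: Δ(0,0)·S0 + B(0,0) = 7.2197 = V0.

(0,0): Delta=0.9214 Bond=-26.8703
(1,0): Delta=0.3777 Bond=-10.7165
(1,1): Delta=1.0000 Bond=-32.2500
V0=7.2197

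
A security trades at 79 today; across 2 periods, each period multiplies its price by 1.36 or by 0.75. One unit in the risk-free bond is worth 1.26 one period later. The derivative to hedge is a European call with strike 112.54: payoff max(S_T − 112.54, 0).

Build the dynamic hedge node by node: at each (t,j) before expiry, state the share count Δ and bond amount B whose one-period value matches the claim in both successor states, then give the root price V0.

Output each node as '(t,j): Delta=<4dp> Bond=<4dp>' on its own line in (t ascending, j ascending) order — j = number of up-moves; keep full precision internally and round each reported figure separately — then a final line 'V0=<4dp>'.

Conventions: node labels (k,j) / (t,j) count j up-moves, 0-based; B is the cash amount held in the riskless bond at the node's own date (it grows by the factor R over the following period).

(0,0): Delta=0.4624 Bond=-21.7416
(1,0): Delta=0.0000 Bond=0.0000
(1,1): Delta=0.5123 Bond=-32.7658
V0=14.7843

Arbitrage-free pricing uses the up-move probability p* = (R−d)/(u−d) = 0.8361, discounting each step at R = 1.26.
Expiry values: V(2,0)=0.0000, V(2,1)=0.0000, V(2,2)=33.5784
Node (1,0) S=59.2500: V=(p*·0.0000+(1−p*)·0.0000)/1.26=0.0000; Δ=(0.0000−0.0000)/(80.5800−44.4375)=0.0000; B=V−Δ·S=0.0000
Node (1,1) S=107.4400: V=(p*·33.5784+(1−p*)·0.0000)/1.26=22.2807; Δ=(33.5784−0.0000)/(146.1184−80.5800)=0.5123; B=V−Δ·S=-32.7658
Node (0,0) S=79.0000: V=(p*·22.2807+(1−p*)·0.0000)/1.26=14.7843; Δ=(22.2807−0.0000)/(107.4400−59.2500)=0.4624; B=V−Δ·S=-21.7416
Verification: the root portfolio costs Δ(0,0)·S0 + B(0,0) = 14.7843, matching V0.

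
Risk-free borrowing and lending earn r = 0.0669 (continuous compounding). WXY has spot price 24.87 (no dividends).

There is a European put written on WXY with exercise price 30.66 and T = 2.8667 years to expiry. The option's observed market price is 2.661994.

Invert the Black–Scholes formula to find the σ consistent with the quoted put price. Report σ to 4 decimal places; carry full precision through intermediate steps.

sigma = 0.1441

At σ = 0.1441 the Black–Scholes value reproduces the quote:
σ√T = 0.1441·√2.8667 = 0.243980
d₁ = (ln(S/K) + (r+σ²/2)T) / (σ√T) = (ln(24.87/30.66) + (0.0669+0.1441²/2)·2.8667) / 0.243980 = (-0.209297 + 0.221545) / 0.243980 = 0.050204
d₂ = d₁ − σ√T = 0.050204 − 0.243980 = -0.193776
e^{−rT} = 0.825487
N(−d₁) = 0.479980,  N(−d₂) = 0.576824
V = K·e^{−rT}·N(−d₂) − S·N(−d₁) = 14.599092 − 11.937098 = 2.661994 (matching the quote); vega is positive throughout, so no other σ reproduces this price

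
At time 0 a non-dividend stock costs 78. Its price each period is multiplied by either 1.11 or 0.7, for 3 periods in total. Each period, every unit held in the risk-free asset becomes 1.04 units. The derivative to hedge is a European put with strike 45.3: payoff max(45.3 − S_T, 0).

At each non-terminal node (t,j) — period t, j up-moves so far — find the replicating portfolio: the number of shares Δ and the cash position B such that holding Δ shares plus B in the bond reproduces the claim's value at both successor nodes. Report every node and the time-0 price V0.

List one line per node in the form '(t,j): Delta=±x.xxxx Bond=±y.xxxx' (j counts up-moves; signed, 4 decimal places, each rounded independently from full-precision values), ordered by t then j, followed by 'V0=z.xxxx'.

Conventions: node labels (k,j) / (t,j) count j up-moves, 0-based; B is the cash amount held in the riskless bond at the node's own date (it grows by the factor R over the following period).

(0,0): Delta=-0.0367 Bond=3.1338
(1,0): Delta=-0.2173 Bond=13.1200
(1,1): Delta=-0.0133 Bond=1.2290
(2,0): Delta=-1.0000 Bond=43.5577
(2,1): Delta=-0.1157 Bond=7.4863
(2,2): Delta=0.0000 Bond=0.0000
V0=0.2674

Risk-neutral probability p* = (R−d)/(u−d) = (1.04−0.7)/(1.11−0.7) = 0.8293.
Payoffs at expiry: V(3,0)=18.5460, V(3,1)=2.8758, V(3,2)=0.0000, V(3,3)=0.0000
Node (2,0) S=38.2200: V=(p*·2.8758+(1−p*)·18.5460)/1.04=5.3377; Δ=(2.8758−18.5460)/(42.4242−26.7540)=-1.0000; B=V−Δ·S=43.5577
Node (2,1) S=60.6060: V=(p*·0.0000+(1−p*)·2.8758)/1.04=0.4721; Δ=(0.0000−2.8758)/(67.2727−42.4242)=-0.1157; B=V−Δ·S=7.4863
Node (2,2) S=96.1038: V=(p*·0.0000+(1−p*)·0.0000)/1.04=0.0000; Δ=(0.0000−0.0000)/(106.6752−67.2727)=0.0000; B=V−Δ·S=0.0000
Node (1,0) S=54.6000: V=(p*·0.4721+(1−p*)·5.3377)/1.04=1.2527; Δ=(0.4721−5.3377)/(60.6060−38.2200)=-0.2173; B=V−Δ·S=13.1200
Node (1,1) S=86.5800: V=(p*·0.0000+(1−p*)·0.4721)/1.04=0.0775; Δ=(0.0000−0.4721)/(96.1038−60.6060)=-0.0133; B=V−Δ·S=1.2290
Node (0,0) S=78.0000: V=(p*·0.0775+(1−p*)·1.2527)/1.04=0.2674; Δ=(0.0775−1.2527)/(86.5800−54.6000)=-0.0367; B=V−Δ·S=3.1338
Verification: the root portfolio costs Δ(0,0)·S0 + B(0,0) = 0.2674, matching V0.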